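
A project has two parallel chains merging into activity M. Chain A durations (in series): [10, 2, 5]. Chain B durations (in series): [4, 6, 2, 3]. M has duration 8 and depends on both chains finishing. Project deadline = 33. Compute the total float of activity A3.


Forward pass: ES(A3) = sum of predecessors on chain A = 12
EF = ES + duration = 12 + 5 = 17
Backward pass: LF(M) = deadline = 33; LS(M) = 33 - 8 = 25
LF(A3) = LS(M) - sum(successors on chain A) = 25 - 0 = 25
LS = LF - duration = 25 - 5 = 20
Total float = LS - ES = 20 - 12 = 8

8


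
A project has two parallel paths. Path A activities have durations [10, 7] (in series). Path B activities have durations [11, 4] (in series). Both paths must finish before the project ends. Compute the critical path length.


Path A total = 10 + 7 = 17
Path B total = 11 + 4 = 15
Critical path = longest path = max(17, 15) = 17

17


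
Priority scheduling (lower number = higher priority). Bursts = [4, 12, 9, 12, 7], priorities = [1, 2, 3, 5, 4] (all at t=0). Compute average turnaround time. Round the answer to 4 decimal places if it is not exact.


Sort by priority (ascending = highest first):
Order: [(1, 4), (2, 12), (3, 9), (4, 7), (5, 12)]
Completion times:
  Priority 1, burst=4, C=4
  Priority 2, burst=12, C=16
  Priority 3, burst=9, C=25
  Priority 4, burst=7, C=32
  Priority 5, burst=12, C=44
Average turnaround = 121/5 = 24.2

24.2


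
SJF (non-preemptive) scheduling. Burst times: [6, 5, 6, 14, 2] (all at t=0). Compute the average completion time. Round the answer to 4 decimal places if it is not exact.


SJF order (ascending): [2, 5, 6, 6, 14]
Completion times:
  Job 1: burst=2, C=2
  Job 2: burst=5, C=7
  Job 3: burst=6, C=13
  Job 4: burst=6, C=19
  Job 5: burst=14, C=33
Average completion = 74/5 = 14.8

14.8


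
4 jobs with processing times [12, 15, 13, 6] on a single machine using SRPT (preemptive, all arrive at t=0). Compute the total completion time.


Since all jobs arrive at t=0, SRPT equals SPT ordering.
SPT order: [6, 12, 13, 15]
Completion times:
  Job 1: p=6, C=6
  Job 2: p=12, C=18
  Job 3: p=13, C=31
  Job 4: p=15, C=46
Total completion time = 6 + 18 + 31 + 46 = 101

101


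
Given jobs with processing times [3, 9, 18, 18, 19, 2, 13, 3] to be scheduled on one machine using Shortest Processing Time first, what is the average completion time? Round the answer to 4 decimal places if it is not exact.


Sort jobs by processing time (SPT order): [2, 3, 3, 9, 13, 18, 18, 19]
Compute completion times sequentially:
  Job 1: processing = 2, completes at 2
  Job 2: processing = 3, completes at 5
  Job 3: processing = 3, completes at 8
  Job 4: processing = 9, completes at 17
  Job 5: processing = 13, completes at 30
  Job 6: processing = 18, completes at 48
  Job 7: processing = 18, completes at 66
  Job 8: processing = 19, completes at 85
Sum of completion times = 261
Average completion time = 261/8 = 32.625

32.625


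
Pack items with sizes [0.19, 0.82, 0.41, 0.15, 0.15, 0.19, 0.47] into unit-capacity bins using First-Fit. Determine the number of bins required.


Place items sequentially using First-Fit:
  Item 0.19 -> new Bin 1
  Item 0.82 -> new Bin 2
  Item 0.41 -> Bin 1 (now 0.6)
  Item 0.15 -> Bin 1 (now 0.75)
  Item 0.15 -> Bin 1 (now 0.9)
  Item 0.19 -> new Bin 3
  Item 0.47 -> Bin 3 (now 0.66)
Total bins used = 3

3


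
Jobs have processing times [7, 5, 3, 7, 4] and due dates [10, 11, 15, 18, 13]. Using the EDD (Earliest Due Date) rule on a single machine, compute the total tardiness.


Sort by due date (EDD order): [(7, 10), (5, 11), (4, 13), (3, 15), (7, 18)]
Compute completion times and tardiness:
  Job 1: p=7, d=10, C=7, tardiness=max(0,7-10)=0
  Job 2: p=5, d=11, C=12, tardiness=max(0,12-11)=1
  Job 3: p=4, d=13, C=16, tardiness=max(0,16-13)=3
  Job 4: p=3, d=15, C=19, tardiness=max(0,19-15)=4
  Job 5: p=7, d=18, C=26, tardiness=max(0,26-18)=8
Total tardiness = 16

16


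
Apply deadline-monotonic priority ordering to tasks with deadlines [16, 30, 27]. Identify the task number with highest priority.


Sort tasks by relative deadline (ascending):
  Task 1: deadline = 16
  Task 3: deadline = 27
  Task 2: deadline = 30
Priority order (highest first): [1, 3, 2]
Highest priority task = 1

1


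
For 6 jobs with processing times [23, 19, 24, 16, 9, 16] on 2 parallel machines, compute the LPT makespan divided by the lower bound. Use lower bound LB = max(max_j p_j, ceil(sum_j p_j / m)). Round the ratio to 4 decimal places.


LPT order: [24, 23, 19, 16, 16, 9]
Machine loads after assignment: [56, 51]
LPT makespan = 56
Lower bound = max(max_job, ceil(total/2)) = max(24, 54) = 54
Ratio = 56 / 54 = 1.037

1.037


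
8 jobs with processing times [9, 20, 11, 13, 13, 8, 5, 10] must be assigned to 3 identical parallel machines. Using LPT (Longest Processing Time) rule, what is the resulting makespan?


Sort jobs in decreasing order (LPT): [20, 13, 13, 11, 10, 9, 8, 5]
Assign each job to the least loaded machine:
  Machine 1: jobs [20, 9], load = 29
  Machine 2: jobs [13, 11, 5], load = 29
  Machine 3: jobs [13, 10, 8], load = 31
Makespan = max load = 31

31


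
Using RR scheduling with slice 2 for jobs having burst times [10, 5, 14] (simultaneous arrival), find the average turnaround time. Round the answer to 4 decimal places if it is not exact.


Time quantum = 2
Execution trace:
  J1 runs 2 units, time = 2
  J2 runs 2 units, time = 4
  J3 runs 2 units, time = 6
  J1 runs 2 units, time = 8
  J2 runs 2 units, time = 10
  J3 runs 2 units, time = 12
  J1 runs 2 units, time = 14
  J2 runs 1 units, time = 15
  J3 runs 2 units, time = 17
  J1 runs 2 units, time = 19
  J3 runs 2 units, time = 21
  J1 runs 2 units, time = 23
  J3 runs 2 units, time = 25
  J3 runs 2 units, time = 27
  J3 runs 2 units, time = 29
Finish times: [23, 15, 29]
Average turnaround = 67/3 = 22.3333

22.3333


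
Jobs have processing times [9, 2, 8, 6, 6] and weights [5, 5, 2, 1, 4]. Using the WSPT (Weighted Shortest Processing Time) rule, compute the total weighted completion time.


Compute p/w ratios and sort ascending (WSPT): [(2, 5), (6, 4), (9, 5), (8, 2), (6, 1)]
Compute weighted completion times:
  Job (p=2,w=5): C=2, w*C=5*2=10
  Job (p=6,w=4): C=8, w*C=4*8=32
  Job (p=9,w=5): C=17, w*C=5*17=85
  Job (p=8,w=2): C=25, w*C=2*25=50
  Job (p=6,w=1): C=31, w*C=1*31=31
Total weighted completion time = 208

208


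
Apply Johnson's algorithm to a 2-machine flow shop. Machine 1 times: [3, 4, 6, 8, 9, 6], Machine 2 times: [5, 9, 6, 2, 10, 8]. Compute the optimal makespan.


Apply Johnson's rule:
  Group 1 (a <= b): [(1, 3, 5), (2, 4, 9), (3, 6, 6), (6, 6, 8), (5, 9, 10)]
  Group 2 (a > b): [(4, 8, 2)]
Optimal job order: [1, 2, 3, 6, 5, 4]
Schedule:
  Job 1: M1 done at 3, M2 done at 8
  Job 2: M1 done at 7, M2 done at 17
  Job 3: M1 done at 13, M2 done at 23
  Job 6: M1 done at 19, M2 done at 31
  Job 5: M1 done at 28, M2 done at 41
  Job 4: M1 done at 36, M2 done at 43
Makespan = 43

43


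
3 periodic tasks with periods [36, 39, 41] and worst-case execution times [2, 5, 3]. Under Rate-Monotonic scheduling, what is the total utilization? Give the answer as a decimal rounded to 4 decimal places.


Compute individual utilizations (exact fractions):
  Task 1: C/T = 2/36 = 1/18 (approx. 0.0556)
  Task 2: C/T = 5/39 (approx. 0.1282)
  Task 3: C/T = 3/41 (approx. 0.0732)
Total utilization U = 1/18 + 5/39 + 3/41 = 2465/9594
Rounded to 4 decimal places: U = 0.2569
RM (Liu & Layland) bound for 3 tasks = 0.779763; compare with U = 2465/9594 (approx. 0.256931)
U <= bound, so schedulable by RM sufficient condition.

0.2569


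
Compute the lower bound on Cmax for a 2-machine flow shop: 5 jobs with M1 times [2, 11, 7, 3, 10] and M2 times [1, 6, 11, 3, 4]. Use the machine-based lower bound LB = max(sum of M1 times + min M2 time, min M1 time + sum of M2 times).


LB1 = sum(M1 times) + min(M2 times) = 33 + 1 = 34
LB2 = min(M1 times) + sum(M2 times) = 2 + 25 = 27
Lower bound = max(LB1, LB2) = max(34, 27) = 34

34


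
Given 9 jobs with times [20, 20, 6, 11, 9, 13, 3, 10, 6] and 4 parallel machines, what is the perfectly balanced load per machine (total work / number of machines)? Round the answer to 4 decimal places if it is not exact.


Total processing time = 20 + 20 + 6 + 11 + 9 + 13 + 3 + 10 + 6 = 98
Number of machines = 4
Ideal balanced load = 98 / 4 = 24.5

24.5


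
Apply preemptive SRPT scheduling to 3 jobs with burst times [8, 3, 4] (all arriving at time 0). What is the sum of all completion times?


Since all jobs arrive at t=0, SRPT equals SPT ordering.
SPT order: [3, 4, 8]
Completion times:
  Job 1: p=3, C=3
  Job 2: p=4, C=7
  Job 3: p=8, C=15
Total completion time = 3 + 7 + 15 = 25

25


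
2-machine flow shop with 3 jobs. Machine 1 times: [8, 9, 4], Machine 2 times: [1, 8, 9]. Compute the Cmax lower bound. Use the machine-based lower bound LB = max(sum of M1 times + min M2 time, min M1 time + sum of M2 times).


LB1 = sum(M1 times) + min(M2 times) = 21 + 1 = 22
LB2 = min(M1 times) + sum(M2 times) = 4 + 18 = 22
Lower bound = max(LB1, LB2) = max(22, 22) = 22

22


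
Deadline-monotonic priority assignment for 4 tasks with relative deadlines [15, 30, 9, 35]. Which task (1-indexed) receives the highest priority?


Sort tasks by relative deadline (ascending):
  Task 3: deadline = 9
  Task 1: deadline = 15
  Task 2: deadline = 30
  Task 4: deadline = 35
Priority order (highest first): [3, 1, 2, 4]
Highest priority task = 3

3


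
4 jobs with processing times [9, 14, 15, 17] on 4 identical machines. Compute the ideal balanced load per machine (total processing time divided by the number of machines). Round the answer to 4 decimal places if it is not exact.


Total processing time = 9 + 14 + 15 + 17 = 55
Number of machines = 4
Ideal balanced load = 55 / 4 = 13.75

13.75


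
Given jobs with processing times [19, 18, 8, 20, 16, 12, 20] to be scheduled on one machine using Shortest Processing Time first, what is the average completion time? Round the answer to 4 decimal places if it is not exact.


Sort jobs by processing time (SPT order): [8, 12, 16, 18, 19, 20, 20]
Compute completion times sequentially:
  Job 1: processing = 8, completes at 8
  Job 2: processing = 12, completes at 20
  Job 3: processing = 16, completes at 36
  Job 4: processing = 18, completes at 54
  Job 5: processing = 19, completes at 73
  Job 6: processing = 20, completes at 93
  Job 7: processing = 20, completes at 113
Sum of completion times = 397
Average completion time = 397/7 = 56.7143

56.7143


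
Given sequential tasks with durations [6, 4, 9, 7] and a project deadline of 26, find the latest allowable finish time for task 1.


LF(activity 1) = deadline - sum of successor durations
Successors: activities 2 through 4 with durations [4, 9, 7]
Sum of successor durations = 20
LF = 26 - 20 = 6

6


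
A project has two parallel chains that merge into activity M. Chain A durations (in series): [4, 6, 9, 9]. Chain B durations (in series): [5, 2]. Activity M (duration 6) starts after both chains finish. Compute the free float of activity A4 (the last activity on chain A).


ES(A4) = sum of predecessors on chain A = 19
EF(A4) = ES + duration = 19 + 9 = 28
Successor of A4 is M. ES(M) = max(sum(A), sum(B)) = max(28, 7) = 28
Free float = ES(successor) - EF(current) = 28 - 28 = 0

0


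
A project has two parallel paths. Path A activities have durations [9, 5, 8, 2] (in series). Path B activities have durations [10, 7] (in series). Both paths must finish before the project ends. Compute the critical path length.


Path A total = 9 + 5 + 8 + 2 = 24
Path B total = 10 + 7 = 17
Critical path = longest path = max(24, 17) = 24

24


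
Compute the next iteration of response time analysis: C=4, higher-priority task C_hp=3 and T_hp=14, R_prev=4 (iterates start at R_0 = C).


R_next = C + ceil(R_prev / T_hp) * C_hp
ceil(4 / 14) = ceil(0.2857) = 1
Interference = 1 * 3 = 3
R_next = 4 + 3 = 7

7


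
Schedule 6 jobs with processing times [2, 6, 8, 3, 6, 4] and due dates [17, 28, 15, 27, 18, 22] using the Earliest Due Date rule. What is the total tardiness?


Sort by due date (EDD order): [(8, 15), (2, 17), (6, 18), (4, 22), (3, 27), (6, 28)]
Compute completion times and tardiness:
  Job 1: p=8, d=15, C=8, tardiness=max(0,8-15)=0
  Job 2: p=2, d=17, C=10, tardiness=max(0,10-17)=0
  Job 3: p=6, d=18, C=16, tardiness=max(0,16-18)=0
  Job 4: p=4, d=22, C=20, tardiness=max(0,20-22)=0
  Job 5: p=3, d=27, C=23, tardiness=max(0,23-27)=0
  Job 6: p=6, d=28, C=29, tardiness=max(0,29-28)=1
Total tardiness = 1

1


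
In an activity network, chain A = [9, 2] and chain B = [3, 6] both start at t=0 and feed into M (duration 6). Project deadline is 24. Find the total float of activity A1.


Forward pass: ES(A1) = sum of predecessors on chain A = 0
EF = ES + duration = 0 + 9 = 9
Backward pass: LF(M) = deadline = 24; LS(M) = 24 - 6 = 18
LF(A1) = LS(M) - sum(successors on chain A) = 18 - 2 = 16
LS = LF - duration = 16 - 9 = 7
Total float = LS - ES = 7 - 0 = 7

7


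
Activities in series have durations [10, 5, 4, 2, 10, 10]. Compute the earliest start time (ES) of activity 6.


Activity 6 starts after activities 1 through 5 complete.
Predecessor durations: [10, 5, 4, 2, 10]
ES = 10 + 5 + 4 + 2 + 10 = 31

31


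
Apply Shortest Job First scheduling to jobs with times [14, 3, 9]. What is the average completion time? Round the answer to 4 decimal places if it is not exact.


SJF order (ascending): [3, 9, 14]
Completion times:
  Job 1: burst=3, C=3
  Job 2: burst=9, C=12
  Job 3: burst=14, C=26
Average completion = 41/3 = 13.6667

13.6667


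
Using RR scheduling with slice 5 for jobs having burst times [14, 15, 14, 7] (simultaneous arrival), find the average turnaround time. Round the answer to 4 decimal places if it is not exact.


Time quantum = 5
Execution trace:
  J1 runs 5 units, time = 5
  J2 runs 5 units, time = 10
  J3 runs 5 units, time = 15
  J4 runs 5 units, time = 20
  J1 runs 5 units, time = 25
  J2 runs 5 units, time = 30
  J3 runs 5 units, time = 35
  J4 runs 2 units, time = 37
  J1 runs 4 units, time = 41
  J2 runs 5 units, time = 46
  J3 runs 4 units, time = 50
Finish times: [41, 46, 50, 37]
Average turnaround = 174/4 = 43.5

43.5


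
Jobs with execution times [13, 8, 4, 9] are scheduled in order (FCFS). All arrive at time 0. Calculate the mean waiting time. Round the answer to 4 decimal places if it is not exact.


FCFS order (as given): [13, 8, 4, 9]
Waiting times:
  Job 1: wait = 0
  Job 2: wait = 13
  Job 3: wait = 21
  Job 4: wait = 25
Sum of waiting times = 59
Average waiting time = 59/4 = 14.75

14.75


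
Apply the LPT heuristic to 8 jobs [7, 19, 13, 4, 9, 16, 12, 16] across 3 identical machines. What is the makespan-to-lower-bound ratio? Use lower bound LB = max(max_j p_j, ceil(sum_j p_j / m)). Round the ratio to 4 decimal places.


LPT order: [19, 16, 16, 13, 12, 9, 7, 4]
Machine loads after assignment: [35, 29, 32]
LPT makespan = 35
Lower bound = max(max_job, ceil(total/3)) = max(19, 32) = 32
Ratio = 35 / 32 = 1.0938

1.0938


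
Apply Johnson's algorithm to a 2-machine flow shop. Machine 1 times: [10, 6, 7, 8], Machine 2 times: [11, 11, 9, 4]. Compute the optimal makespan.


Apply Johnson's rule:
  Group 1 (a <= b): [(2, 6, 11), (3, 7, 9), (1, 10, 11)]
  Group 2 (a > b): [(4, 8, 4)]
Optimal job order: [2, 3, 1, 4]
Schedule:
  Job 2: M1 done at 6, M2 done at 17
  Job 3: M1 done at 13, M2 done at 26
  Job 1: M1 done at 23, M2 done at 37
  Job 4: M1 done at 31, M2 done at 41
Makespan = 41

41


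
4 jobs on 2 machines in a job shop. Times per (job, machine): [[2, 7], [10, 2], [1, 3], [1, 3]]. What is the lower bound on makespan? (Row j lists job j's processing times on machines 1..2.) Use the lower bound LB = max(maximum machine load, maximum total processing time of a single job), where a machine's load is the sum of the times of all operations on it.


Machine loads:
  Machine 1: 2 + 10 + 1 + 1 = 14
  Machine 2: 7 + 2 + 3 + 3 = 15
Max machine load = 15
Job totals:
  Job 1: 9
  Job 2: 12
  Job 3: 4
  Job 4: 4
Max job total = 12
Lower bound = max(15, 12) = 15

15


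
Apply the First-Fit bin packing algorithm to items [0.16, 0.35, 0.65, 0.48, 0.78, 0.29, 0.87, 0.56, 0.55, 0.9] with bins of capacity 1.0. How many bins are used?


Place items sequentially using First-Fit:
  Item 0.16 -> new Bin 1
  Item 0.35 -> Bin 1 (now 0.51)
  Item 0.65 -> new Bin 2
  Item 0.48 -> Bin 1 (now 0.99)
  Item 0.78 -> new Bin 3
  Item 0.29 -> Bin 2 (now 0.94)
  Item 0.87 -> new Bin 4
  Item 0.56 -> new Bin 5
  Item 0.55 -> new Bin 6
  Item 0.9 -> new Bin 7
Total bins used = 7

7


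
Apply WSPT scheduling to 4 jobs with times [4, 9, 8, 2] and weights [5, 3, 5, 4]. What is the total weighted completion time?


Compute p/w ratios and sort ascending (WSPT): [(2, 4), (4, 5), (8, 5), (9, 3)]
Compute weighted completion times:
  Job (p=2,w=4): C=2, w*C=4*2=8
  Job (p=4,w=5): C=6, w*C=5*6=30
  Job (p=8,w=5): C=14, w*C=5*14=70
  Job (p=9,w=3): C=23, w*C=3*23=69
Total weighted completion time = 177

177


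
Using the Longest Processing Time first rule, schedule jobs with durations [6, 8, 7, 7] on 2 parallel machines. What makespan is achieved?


Sort jobs in decreasing order (LPT): [8, 7, 7, 6]
Assign each job to the least loaded machine:
  Machine 1: jobs [8, 6], load = 14
  Machine 2: jobs [7, 7], load = 14
Makespan = max load = 14

14


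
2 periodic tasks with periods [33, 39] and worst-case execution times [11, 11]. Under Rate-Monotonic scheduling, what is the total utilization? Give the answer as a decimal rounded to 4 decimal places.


Compute individual utilizations (exact fractions):
  Task 1: C/T = 11/33 = 1/3 (approx. 0.3333)
  Task 2: C/T = 11/39 (approx. 0.2821)
Total utilization U = 1/3 + 11/39 = 8/13
Rounded to 4 decimal places: U = 0.6154
RM (Liu & Layland) bound for 2 tasks = 0.828427; compare with U = 8/13 (approx. 0.615385)
U <= bound, so schedulable by RM sufficient condition.

0.6154


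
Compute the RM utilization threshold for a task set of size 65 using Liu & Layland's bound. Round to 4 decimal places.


Compute 2^(1/65) = 1.0107208638
Subtract 1: 1.0107208638 - 1 = 0.0107208638
Multiply by n: 65 * 0.0107208638 = 0.6968561470
Round to 4 dp: 0.6969

0.6969


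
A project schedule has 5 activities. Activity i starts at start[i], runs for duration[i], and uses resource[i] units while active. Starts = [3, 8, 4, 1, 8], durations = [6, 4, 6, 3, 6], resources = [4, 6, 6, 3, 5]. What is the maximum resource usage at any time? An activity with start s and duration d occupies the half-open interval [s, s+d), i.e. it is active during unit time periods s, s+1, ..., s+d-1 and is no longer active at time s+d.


Each activity i is active on [start_i, start_i + duration_i).
Compute total resource usage per time slot:
  t=0: active resources = [], total = 0
  t=1: active resources = [3], total = 3
  t=2: active resources = [3], total = 3
  t=3: active resources = [4, 3], total = 7
  t=4: active resources = [4, 6], total = 10
  t=5: active resources = [4, 6], total = 10
  t=6: active resources = [4, 6], total = 10
  t=7: active resources = [4, 6], total = 10
  t=8: active resources = [4, 6, 6, 5], total = 21
  t=9: active resources = [6, 6, 5], total = 17
  t=10: active resources = [6, 5], total = 11
  t=11: active resources = [6, 5], total = 11
  t=12: active resources = [5], total = 5
  t=13: active resources = [5], total = 5
Peak resource demand = 21

21


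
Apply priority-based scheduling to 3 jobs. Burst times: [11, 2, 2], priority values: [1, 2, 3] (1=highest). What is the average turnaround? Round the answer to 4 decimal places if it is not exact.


Sort by priority (ascending = highest first):
Order: [(1, 11), (2, 2), (3, 2)]
Completion times:
  Priority 1, burst=11, C=11
  Priority 2, burst=2, C=13
  Priority 3, burst=2, C=15
Average turnaround = 39/3 = 13.0

13.0


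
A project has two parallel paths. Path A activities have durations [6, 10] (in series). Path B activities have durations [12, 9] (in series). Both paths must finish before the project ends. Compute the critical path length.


Path A total = 6 + 10 = 16
Path B total = 12 + 9 = 21
Critical path = longest path = max(16, 21) = 21

21


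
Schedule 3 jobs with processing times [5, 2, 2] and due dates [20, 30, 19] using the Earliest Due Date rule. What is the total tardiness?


Sort by due date (EDD order): [(2, 19), (5, 20), (2, 30)]
Compute completion times and tardiness:
  Job 1: p=2, d=19, C=2, tardiness=max(0,2-19)=0
  Job 2: p=5, d=20, C=7, tardiness=max(0,7-20)=0
  Job 3: p=2, d=30, C=9, tardiness=max(0,9-30)=0
Total tardiness = 0

0


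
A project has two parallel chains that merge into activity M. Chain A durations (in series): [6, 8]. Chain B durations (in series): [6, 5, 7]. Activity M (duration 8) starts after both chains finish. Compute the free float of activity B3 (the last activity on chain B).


ES(B3) = sum of predecessors on chain B = 11
EF(B3) = ES + duration = 11 + 7 = 18
Successor of B3 is M. ES(M) = max(sum(A), sum(B)) = max(14, 18) = 18
Free float = ES(successor) - EF(current) = 18 - 18 = 0

0


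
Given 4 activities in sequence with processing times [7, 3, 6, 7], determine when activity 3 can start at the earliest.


Activity 3 starts after activities 1 through 2 complete.
Predecessor durations: [7, 3]
ES = 7 + 3 = 10

10


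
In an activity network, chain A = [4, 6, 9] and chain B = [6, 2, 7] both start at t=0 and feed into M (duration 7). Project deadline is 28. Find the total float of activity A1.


Forward pass: ES(A1) = sum of predecessors on chain A = 0
EF = ES + duration = 0 + 4 = 4
Backward pass: LF(M) = deadline = 28; LS(M) = 28 - 7 = 21
LF(A1) = LS(M) - sum(successors on chain A) = 21 - 15 = 6
LS = LF - duration = 6 - 4 = 2
Total float = LS - ES = 2 - 0 = 2

2


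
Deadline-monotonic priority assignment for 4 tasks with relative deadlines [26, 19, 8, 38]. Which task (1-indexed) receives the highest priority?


Sort tasks by relative deadline (ascending):
  Task 3: deadline = 8
  Task 2: deadline = 19
  Task 1: deadline = 26
  Task 4: deadline = 38
Priority order (highest first): [3, 2, 1, 4]
Highest priority task = 3

3


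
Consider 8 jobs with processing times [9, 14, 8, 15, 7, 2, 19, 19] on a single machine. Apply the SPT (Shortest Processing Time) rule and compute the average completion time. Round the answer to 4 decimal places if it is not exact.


Sort jobs by processing time (SPT order): [2, 7, 8, 9, 14, 15, 19, 19]
Compute completion times sequentially:
  Job 1: processing = 2, completes at 2
  Job 2: processing = 7, completes at 9
  Job 3: processing = 8, completes at 17
  Job 4: processing = 9, completes at 26
  Job 5: processing = 14, completes at 40
  Job 6: processing = 15, completes at 55
  Job 7: processing = 19, completes at 74
  Job 8: processing = 19, completes at 93
Sum of completion times = 316
Average completion time = 316/8 = 39.5

39.5


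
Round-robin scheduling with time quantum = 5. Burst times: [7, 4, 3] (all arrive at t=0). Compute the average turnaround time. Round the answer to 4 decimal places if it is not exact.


Time quantum = 5
Execution trace:
  J1 runs 5 units, time = 5
  J2 runs 4 units, time = 9
  J3 runs 3 units, time = 12
  J1 runs 2 units, time = 14
Finish times: [14, 9, 12]
Average turnaround = 35/3 = 11.6667

11.6667


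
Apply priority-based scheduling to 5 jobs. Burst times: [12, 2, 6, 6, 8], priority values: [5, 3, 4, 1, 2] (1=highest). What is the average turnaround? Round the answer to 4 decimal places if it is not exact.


Sort by priority (ascending = highest first):
Order: [(1, 6), (2, 8), (3, 2), (4, 6), (5, 12)]
Completion times:
  Priority 1, burst=6, C=6
  Priority 2, burst=8, C=14
  Priority 3, burst=2, C=16
  Priority 4, burst=6, C=22
  Priority 5, burst=12, C=34
Average turnaround = 92/5 = 18.4

18.4


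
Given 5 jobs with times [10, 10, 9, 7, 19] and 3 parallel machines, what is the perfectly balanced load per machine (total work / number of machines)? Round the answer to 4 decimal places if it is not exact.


Total processing time = 10 + 10 + 9 + 7 + 19 = 55
Number of machines = 3
Ideal balanced load = 55 / 3 = 18.3333

18.3333


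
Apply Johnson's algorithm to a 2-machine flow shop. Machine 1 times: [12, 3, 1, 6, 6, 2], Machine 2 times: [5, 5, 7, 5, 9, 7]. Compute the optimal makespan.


Apply Johnson's rule:
  Group 1 (a <= b): [(3, 1, 7), (6, 2, 7), (2, 3, 5), (5, 6, 9)]
  Group 2 (a > b): [(1, 12, 5), (4, 6, 5)]
Optimal job order: [3, 6, 2, 5, 1, 4]
Schedule:
  Job 3: M1 done at 1, M2 done at 8
  Job 6: M1 done at 3, M2 done at 15
  Job 2: M1 done at 6, M2 done at 20
  Job 5: M1 done at 12, M2 done at 29
  Job 1: M1 done at 24, M2 done at 34
  Job 4: M1 done at 30, M2 done at 39
Makespan = 39

39


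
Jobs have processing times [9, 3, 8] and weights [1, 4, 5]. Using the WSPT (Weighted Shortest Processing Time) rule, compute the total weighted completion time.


Compute p/w ratios and sort ascending (WSPT): [(3, 4), (8, 5), (9, 1)]
Compute weighted completion times:
  Job (p=3,w=4): C=3, w*C=4*3=12
  Job (p=8,w=5): C=11, w*C=5*11=55
  Job (p=9,w=1): C=20, w*C=1*20=20
Total weighted completion time = 87

87


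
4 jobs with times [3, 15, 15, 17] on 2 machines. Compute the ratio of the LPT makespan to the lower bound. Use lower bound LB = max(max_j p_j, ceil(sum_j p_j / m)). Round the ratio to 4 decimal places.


LPT order: [17, 15, 15, 3]
Machine loads after assignment: [20, 30]
LPT makespan = 30
Lower bound = max(max_job, ceil(total/2)) = max(17, 25) = 25
Ratio = 30 / 25 = 1.2

1.2


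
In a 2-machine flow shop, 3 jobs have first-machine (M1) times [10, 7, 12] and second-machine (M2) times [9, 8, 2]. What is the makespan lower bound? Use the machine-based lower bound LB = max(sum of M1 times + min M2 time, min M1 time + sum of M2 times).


LB1 = sum(M1 times) + min(M2 times) = 29 + 2 = 31
LB2 = min(M1 times) + sum(M2 times) = 7 + 19 = 26
Lower bound = max(LB1, LB2) = max(31, 26) = 31

31


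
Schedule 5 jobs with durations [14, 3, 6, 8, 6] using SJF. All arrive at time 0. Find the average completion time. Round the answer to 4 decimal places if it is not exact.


SJF order (ascending): [3, 6, 6, 8, 14]
Completion times:
  Job 1: burst=3, C=3
  Job 2: burst=6, C=9
  Job 3: burst=6, C=15
  Job 4: burst=8, C=23
  Job 5: burst=14, C=37
Average completion = 87/5 = 17.4

17.4


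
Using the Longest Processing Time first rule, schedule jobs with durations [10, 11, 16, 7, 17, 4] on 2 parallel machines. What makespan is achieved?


Sort jobs in decreasing order (LPT): [17, 16, 11, 10, 7, 4]
Assign each job to the least loaded machine:
  Machine 1: jobs [17, 10, 7], load = 34
  Machine 2: jobs [16, 11, 4], load = 31
Makespan = max load = 34

34


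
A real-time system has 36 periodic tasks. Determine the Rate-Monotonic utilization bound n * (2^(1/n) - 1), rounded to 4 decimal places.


Compute 2^(1/36) = 1.0194406437
Subtract 1: 1.0194406437 - 1 = 0.0194406437
Multiply by n: 36 * 0.0194406437 = 0.6998631732
Round to 4 dp: 0.6999

0.6999


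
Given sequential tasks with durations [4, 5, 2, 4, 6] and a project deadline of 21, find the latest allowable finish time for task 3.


LF(activity 3) = deadline - sum of successor durations
Successors: activities 4 through 5 with durations [4, 6]
Sum of successor durations = 10
LF = 21 - 10 = 11

11


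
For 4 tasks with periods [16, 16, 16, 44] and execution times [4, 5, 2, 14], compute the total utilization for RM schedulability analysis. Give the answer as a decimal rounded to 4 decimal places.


Compute individual utilizations (exact fractions):
  Task 1: C/T = 4/16 = 1/4 (approx. 0.25)
  Task 2: C/T = 5/16 (approx. 0.3125)
  Task 3: C/T = 2/16 = 1/8 (approx. 0.125)
  Task 4: C/T = 14/44 = 7/22 (approx. 0.3182)
Total utilization U = 1/4 + 5/16 + 1/8 + 7/22 = 177/176
Rounded to 4 decimal places: U = 1.0057
RM (Liu & Layland) bound for 4 tasks = 0.756828; compare with U = 177/176 (approx. 1.005682)
U > 1, so the task set is not schedulable (processor overloaded).

1.0057


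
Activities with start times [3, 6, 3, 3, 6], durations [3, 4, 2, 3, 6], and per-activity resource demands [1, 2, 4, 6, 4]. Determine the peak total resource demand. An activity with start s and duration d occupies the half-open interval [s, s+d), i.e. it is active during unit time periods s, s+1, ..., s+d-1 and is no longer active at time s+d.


Each activity i is active on [start_i, start_i + duration_i).
Compute total resource usage per time slot:
  t=0: active resources = [], total = 0
  t=1: active resources = [], total = 0
  t=2: active resources = [], total = 0
  t=3: active resources = [1, 4, 6], total = 11
  t=4: active resources = [1, 4, 6], total = 11
  t=5: active resources = [1, 6], total = 7
  t=6: active resources = [2, 4], total = 6
  t=7: active resources = [2, 4], total = 6
  t=8: active resources = [2, 4], total = 6
  t=9: active resources = [2, 4], total = 6
  t=10: active resources = [4], total = 4
  t=11: active resources = [4], total = 4
Peak resource demand = 11

11


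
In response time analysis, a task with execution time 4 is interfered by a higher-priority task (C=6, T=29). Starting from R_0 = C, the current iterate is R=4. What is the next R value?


R_next = C + ceil(R_prev / T_hp) * C_hp
ceil(4 / 29) = ceil(0.1379) = 1
Interference = 1 * 6 = 6
R_next = 4 + 6 = 10

10


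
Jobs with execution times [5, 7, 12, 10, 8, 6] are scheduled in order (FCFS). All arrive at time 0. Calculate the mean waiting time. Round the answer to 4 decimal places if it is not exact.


FCFS order (as given): [5, 7, 12, 10, 8, 6]
Waiting times:
  Job 1: wait = 0
  Job 2: wait = 5
  Job 3: wait = 12
  Job 4: wait = 24
  Job 5: wait = 34
  Job 6: wait = 42
Sum of waiting times = 117
Average waiting time = 117/6 = 19.5

19.5


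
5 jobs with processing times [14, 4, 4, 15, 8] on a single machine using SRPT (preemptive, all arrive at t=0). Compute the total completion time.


Since all jobs arrive at t=0, SRPT equals SPT ordering.
SPT order: [4, 4, 8, 14, 15]
Completion times:
  Job 1: p=4, C=4
  Job 2: p=4, C=8
  Job 3: p=8, C=16
  Job 4: p=14, C=30
  Job 5: p=15, C=45
Total completion time = 4 + 8 + 16 + 30 + 45 = 103

103


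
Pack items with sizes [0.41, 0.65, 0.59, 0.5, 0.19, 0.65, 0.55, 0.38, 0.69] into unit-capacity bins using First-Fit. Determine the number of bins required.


Place items sequentially using First-Fit:
  Item 0.41 -> new Bin 1
  Item 0.65 -> new Bin 2
  Item 0.59 -> Bin 1 (now 1.0)
  Item 0.5 -> new Bin 3
  Item 0.19 -> Bin 2 (now 0.84)
  Item 0.65 -> new Bin 4
  Item 0.55 -> new Bin 5
  Item 0.38 -> Bin 3 (now 0.88)
  Item 0.69 -> new Bin 6
Total bins used = 6

6


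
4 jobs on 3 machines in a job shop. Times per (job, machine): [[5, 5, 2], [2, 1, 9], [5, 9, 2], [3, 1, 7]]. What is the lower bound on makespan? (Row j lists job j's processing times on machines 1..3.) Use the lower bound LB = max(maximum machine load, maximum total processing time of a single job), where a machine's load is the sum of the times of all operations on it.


Machine loads:
  Machine 1: 5 + 2 + 5 + 3 = 15
  Machine 2: 5 + 1 + 9 + 1 = 16
  Machine 3: 2 + 9 + 2 + 7 = 20
Max machine load = 20
Job totals:
  Job 1: 12
  Job 2: 12
  Job 3: 16
  Job 4: 11
Max job total = 16
Lower bound = max(20, 16) = 20

20


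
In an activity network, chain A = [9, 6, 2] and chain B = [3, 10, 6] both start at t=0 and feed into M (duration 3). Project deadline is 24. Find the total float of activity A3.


Forward pass: ES(A3) = sum of predecessors on chain A = 15
EF = ES + duration = 15 + 2 = 17
Backward pass: LF(M) = deadline = 24; LS(M) = 24 - 3 = 21
LF(A3) = LS(M) - sum(successors on chain A) = 21 - 0 = 21
LS = LF - duration = 21 - 2 = 19
Total float = LS - ES = 19 - 15 = 4

4


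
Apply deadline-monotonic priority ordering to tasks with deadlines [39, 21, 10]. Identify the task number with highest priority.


Sort tasks by relative deadline (ascending):
  Task 3: deadline = 10
  Task 2: deadline = 21
  Task 1: deadline = 39
Priority order (highest first): [3, 2, 1]
Highest priority task = 3

3


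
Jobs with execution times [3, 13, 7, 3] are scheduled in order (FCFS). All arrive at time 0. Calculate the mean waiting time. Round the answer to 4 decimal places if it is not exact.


FCFS order (as given): [3, 13, 7, 3]
Waiting times:
  Job 1: wait = 0
  Job 2: wait = 3
  Job 3: wait = 16
  Job 4: wait = 23
Sum of waiting times = 42
Average waiting time = 42/4 = 10.5

10.5


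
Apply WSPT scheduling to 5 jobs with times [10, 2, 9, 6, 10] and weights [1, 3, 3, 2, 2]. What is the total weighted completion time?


Compute p/w ratios and sort ascending (WSPT): [(2, 3), (9, 3), (6, 2), (10, 2), (10, 1)]
Compute weighted completion times:
  Job (p=2,w=3): C=2, w*C=3*2=6
  Job (p=9,w=3): C=11, w*C=3*11=33
  Job (p=6,w=2): C=17, w*C=2*17=34
  Job (p=10,w=2): C=27, w*C=2*27=54
  Job (p=10,w=1): C=37, w*C=1*37=37
Total weighted completion time = 164

164


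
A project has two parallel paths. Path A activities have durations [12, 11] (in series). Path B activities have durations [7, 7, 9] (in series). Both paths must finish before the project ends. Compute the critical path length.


Path A total = 12 + 11 = 23
Path B total = 7 + 7 + 9 = 23
Critical path = longest path = max(23, 23) = 23

23


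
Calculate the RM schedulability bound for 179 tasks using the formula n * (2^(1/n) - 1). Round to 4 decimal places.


Compute 2^(1/179) = 1.0038798378
Subtract 1: 1.0038798378 - 1 = 0.0038798378
Multiply by n: 179 * 0.0038798378 = 0.6944909662
Round to 4 dp: 0.6945

0.6945


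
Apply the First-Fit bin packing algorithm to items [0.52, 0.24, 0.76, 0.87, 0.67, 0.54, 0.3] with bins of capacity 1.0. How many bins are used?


Place items sequentially using First-Fit:
  Item 0.52 -> new Bin 1
  Item 0.24 -> Bin 1 (now 0.76)
  Item 0.76 -> new Bin 2
  Item 0.87 -> new Bin 3
  Item 0.67 -> new Bin 4
  Item 0.54 -> new Bin 5
  Item 0.3 -> Bin 4 (now 0.97)
Total bins used = 5

5


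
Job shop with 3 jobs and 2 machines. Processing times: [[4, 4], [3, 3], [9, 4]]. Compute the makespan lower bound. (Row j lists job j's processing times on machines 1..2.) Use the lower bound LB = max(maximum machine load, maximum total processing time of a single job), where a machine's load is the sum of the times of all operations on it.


Machine loads:
  Machine 1: 4 + 3 + 9 = 16
  Machine 2: 4 + 3 + 4 = 11
Max machine load = 16
Job totals:
  Job 1: 8
  Job 2: 6
  Job 3: 13
Max job total = 13
Lower bound = max(16, 13) = 16

16


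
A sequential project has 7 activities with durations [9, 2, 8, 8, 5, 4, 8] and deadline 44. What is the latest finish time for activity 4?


LF(activity 4) = deadline - sum of successor durations
Successors: activities 5 through 7 with durations [5, 4, 8]
Sum of successor durations = 17
LF = 44 - 17 = 27

27


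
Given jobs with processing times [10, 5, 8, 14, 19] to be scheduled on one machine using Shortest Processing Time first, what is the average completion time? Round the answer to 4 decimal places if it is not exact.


Sort jobs by processing time (SPT order): [5, 8, 10, 14, 19]
Compute completion times sequentially:
  Job 1: processing = 5, completes at 5
  Job 2: processing = 8, completes at 13
  Job 3: processing = 10, completes at 23
  Job 4: processing = 14, completes at 37
  Job 5: processing = 19, completes at 56
Sum of completion times = 134
Average completion time = 134/5 = 26.8

26.8


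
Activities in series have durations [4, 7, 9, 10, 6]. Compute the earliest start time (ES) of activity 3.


Activity 3 starts after activities 1 through 2 complete.
Predecessor durations: [4, 7]
ES = 4 + 7 = 11

11


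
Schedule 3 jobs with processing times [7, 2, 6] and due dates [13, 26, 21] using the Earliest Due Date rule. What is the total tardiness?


Sort by due date (EDD order): [(7, 13), (6, 21), (2, 26)]
Compute completion times and tardiness:
  Job 1: p=7, d=13, C=7, tardiness=max(0,7-13)=0
  Job 2: p=6, d=21, C=13, tardiness=max(0,13-21)=0
  Job 3: p=2, d=26, C=15, tardiness=max(0,15-26)=0
Total tardiness = 0

0


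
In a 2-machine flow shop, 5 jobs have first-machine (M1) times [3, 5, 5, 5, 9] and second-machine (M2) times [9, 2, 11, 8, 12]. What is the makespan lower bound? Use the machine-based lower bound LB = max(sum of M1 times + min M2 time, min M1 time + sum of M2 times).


LB1 = sum(M1 times) + min(M2 times) = 27 + 2 = 29
LB2 = min(M1 times) + sum(M2 times) = 3 + 42 = 45
Lower bound = max(LB1, LB2) = max(29, 45) = 45

45


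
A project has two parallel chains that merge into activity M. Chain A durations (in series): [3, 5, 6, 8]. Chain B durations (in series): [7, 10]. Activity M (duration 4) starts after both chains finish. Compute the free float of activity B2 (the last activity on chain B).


ES(B2) = sum of predecessors on chain B = 7
EF(B2) = ES + duration = 7 + 10 = 17
Successor of B2 is M. ES(M) = max(sum(A), sum(B)) = max(22, 17) = 22
Free float = ES(successor) - EF(current) = 22 - 17 = 5

5


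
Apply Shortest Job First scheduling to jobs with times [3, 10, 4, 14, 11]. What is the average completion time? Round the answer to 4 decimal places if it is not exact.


SJF order (ascending): [3, 4, 10, 11, 14]
Completion times:
  Job 1: burst=3, C=3
  Job 2: burst=4, C=7
  Job 3: burst=10, C=17
  Job 4: burst=11, C=28
  Job 5: burst=14, C=42
Average completion = 97/5 = 19.4

19.4


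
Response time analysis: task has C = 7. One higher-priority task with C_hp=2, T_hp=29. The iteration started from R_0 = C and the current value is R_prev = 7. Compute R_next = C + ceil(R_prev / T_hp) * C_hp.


R_next = C + ceil(R_prev / T_hp) * C_hp
ceil(7 / 29) = ceil(0.2414) = 1
Interference = 1 * 2 = 2
R_next = 7 + 2 = 9

9


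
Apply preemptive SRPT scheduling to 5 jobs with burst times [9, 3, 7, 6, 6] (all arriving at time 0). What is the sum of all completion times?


Since all jobs arrive at t=0, SRPT equals SPT ordering.
SPT order: [3, 6, 6, 7, 9]
Completion times:
  Job 1: p=3, C=3
  Job 2: p=6, C=9
  Job 3: p=6, C=15
  Job 4: p=7, C=22
  Job 5: p=9, C=31
Total completion time = 3 + 9 + 15 + 22 + 31 = 80

80


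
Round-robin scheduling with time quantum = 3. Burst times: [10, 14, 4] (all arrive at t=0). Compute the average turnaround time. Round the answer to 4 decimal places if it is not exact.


Time quantum = 3
Execution trace:
  J1 runs 3 units, time = 3
  J2 runs 3 units, time = 6
  J3 runs 3 units, time = 9
  J1 runs 3 units, time = 12
  J2 runs 3 units, time = 15
  J3 runs 1 units, time = 16
  J1 runs 3 units, time = 19
  J2 runs 3 units, time = 22
  J1 runs 1 units, time = 23
  J2 runs 3 units, time = 26
  J2 runs 2 units, time = 28
Finish times: [23, 28, 16]
Average turnaround = 67/3 = 22.3333

22.3333


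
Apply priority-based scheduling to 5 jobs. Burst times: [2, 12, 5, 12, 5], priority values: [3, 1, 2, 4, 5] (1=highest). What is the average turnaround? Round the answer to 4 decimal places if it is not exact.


Sort by priority (ascending = highest first):
Order: [(1, 12), (2, 5), (3, 2), (4, 12), (5, 5)]
Completion times:
  Priority 1, burst=12, C=12
  Priority 2, burst=5, C=17
  Priority 3, burst=2, C=19
  Priority 4, burst=12, C=31
  Priority 5, burst=5, C=36
Average turnaround = 115/5 = 23.0

23.0


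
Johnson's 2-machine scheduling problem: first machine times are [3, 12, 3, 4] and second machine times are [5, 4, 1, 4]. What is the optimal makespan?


Apply Johnson's rule:
  Group 1 (a <= b): [(1, 3, 5), (4, 4, 4)]
  Group 2 (a > b): [(2, 12, 4), (3, 3, 1)]
Optimal job order: [1, 4, 2, 3]
Schedule:
  Job 1: M1 done at 3, M2 done at 8
  Job 4: M1 done at 7, M2 done at 12
  Job 2: M1 done at 19, M2 done at 23
  Job 3: M1 done at 22, M2 done at 24
Makespan = 24

24


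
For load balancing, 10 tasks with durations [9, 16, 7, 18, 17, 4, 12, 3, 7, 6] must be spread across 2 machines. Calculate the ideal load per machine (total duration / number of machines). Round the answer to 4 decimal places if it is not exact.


Total processing time = 9 + 16 + 7 + 18 + 17 + 4 + 12 + 3 + 7 + 6 = 99
Number of machines = 2
Ideal balanced load = 99 / 2 = 49.5

49.5
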